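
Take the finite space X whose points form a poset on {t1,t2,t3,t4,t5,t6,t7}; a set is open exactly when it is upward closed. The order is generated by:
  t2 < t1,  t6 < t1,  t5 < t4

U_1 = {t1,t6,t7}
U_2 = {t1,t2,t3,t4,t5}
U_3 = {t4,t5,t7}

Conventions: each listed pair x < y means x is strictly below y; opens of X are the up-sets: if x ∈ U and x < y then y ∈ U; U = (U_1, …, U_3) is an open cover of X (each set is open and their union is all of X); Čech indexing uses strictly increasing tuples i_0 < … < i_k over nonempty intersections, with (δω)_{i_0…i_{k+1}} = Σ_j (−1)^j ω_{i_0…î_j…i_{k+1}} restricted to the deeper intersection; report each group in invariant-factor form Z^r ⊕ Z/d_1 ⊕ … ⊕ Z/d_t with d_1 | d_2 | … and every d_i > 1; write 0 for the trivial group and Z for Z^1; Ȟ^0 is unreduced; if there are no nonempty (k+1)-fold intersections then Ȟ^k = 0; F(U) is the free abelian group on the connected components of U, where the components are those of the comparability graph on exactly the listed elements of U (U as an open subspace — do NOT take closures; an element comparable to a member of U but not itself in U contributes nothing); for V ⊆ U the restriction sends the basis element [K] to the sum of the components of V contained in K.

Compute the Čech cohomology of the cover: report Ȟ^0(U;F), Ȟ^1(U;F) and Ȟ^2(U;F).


intersection data:
  U12={t1} U13={t7} U23={t4,t5}
components per intersection:
  U1: {t1,t6} {t7}
  U2: {t1,t2} {t3} {t4,t5}
  U3: {t4,t5} {t7}
  U12: {t1}
  U13: {t7}
  U23: {t4,t5}
C dims 7,3; δ0: rk 3, SNF 1^3
Ȟ^0 = (7 − 3) − 0 = 4, so Ȟ^0 ≅ Z^4
Ȟ^1 = (3 − 0) − 3 = 0, so Ȟ^1 ≅ 0
Ȟ^2 = (0 − 0) − 0 = 0, so Ȟ^2 ≅ 0

Ȟ^0 = Z^4, Ȟ^1 = 0 and Ȟ^2 = 0


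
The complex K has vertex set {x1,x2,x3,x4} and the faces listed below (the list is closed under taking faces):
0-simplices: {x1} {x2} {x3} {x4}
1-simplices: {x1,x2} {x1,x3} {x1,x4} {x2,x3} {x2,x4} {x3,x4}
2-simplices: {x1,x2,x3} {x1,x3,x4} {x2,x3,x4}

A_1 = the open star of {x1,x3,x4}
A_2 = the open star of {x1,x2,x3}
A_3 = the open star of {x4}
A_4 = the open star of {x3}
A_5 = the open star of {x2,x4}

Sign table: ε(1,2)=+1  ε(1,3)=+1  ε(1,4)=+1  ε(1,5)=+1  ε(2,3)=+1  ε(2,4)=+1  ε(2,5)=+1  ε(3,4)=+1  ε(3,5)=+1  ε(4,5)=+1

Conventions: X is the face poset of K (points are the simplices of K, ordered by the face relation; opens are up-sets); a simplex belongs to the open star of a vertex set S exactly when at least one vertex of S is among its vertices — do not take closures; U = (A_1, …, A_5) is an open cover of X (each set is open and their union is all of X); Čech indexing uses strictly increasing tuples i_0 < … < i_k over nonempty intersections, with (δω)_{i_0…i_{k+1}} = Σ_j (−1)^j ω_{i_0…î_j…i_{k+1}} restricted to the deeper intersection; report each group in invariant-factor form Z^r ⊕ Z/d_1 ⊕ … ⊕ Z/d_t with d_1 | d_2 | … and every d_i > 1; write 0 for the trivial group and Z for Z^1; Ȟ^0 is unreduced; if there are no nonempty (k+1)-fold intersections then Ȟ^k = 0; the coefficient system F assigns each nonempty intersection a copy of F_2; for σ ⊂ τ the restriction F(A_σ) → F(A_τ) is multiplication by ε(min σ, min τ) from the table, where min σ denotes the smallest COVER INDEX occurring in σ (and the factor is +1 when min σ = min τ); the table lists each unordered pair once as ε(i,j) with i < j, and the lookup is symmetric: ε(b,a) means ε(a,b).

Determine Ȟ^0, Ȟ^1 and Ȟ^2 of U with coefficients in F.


Ȟ^0(U;F) ≅ Z/2, Ȟ^1(U;F) ≅ 0 and Ȟ^2(U;F) ≅ 0

cover nerve:
  A1={{x1},{x3},{x4},{x1,x2},{x1,x3},{x1,x4},{x2,x3},{x2,x4},{x3,x4},{x1,x2,x3},{x1,x3,x4},{x2,x3,x4}} A2={{x1},{x2},{x3},{x1,x2},{x1,x3},{x1,x4},{x2,x3},{x2,x4},{x3,x4},{x1,x2,x3},{x1,x3,x4},{x2,x3,x4}} A3={{x4},{x1,x4},{x2,x4},{x3,x4},{x1,x3,x4},{x2,x3,x4}} A4={{x3},{x1,x3},{x2,x3},{x3,x4},{x1,x2,x3},{x1,x3,x4},{x2,x3,x4}} A5={{x2},{x4},{x1,x2},{x1,x4},{x2,x3},{x2,x4},{x3,x4},{x1,x2,x3},{x1,x3,x4},{x2,x3,x4}}
  A12={{x1},{x3},{x1,x2},{x1,x3},{x1,x4},{x2,x3},{x2,x4},{x3,x4},{x1,x2,x3},{x1,x3,x4},{x2,x3,x4}} A13={{x4},{x1,x4},{x2,x4},{x3,x4},{x1,x3,x4},{x2,x3,x4}} A14={{x3},{x1,x3},{x2,x3},{x3,x4},{x1,x2,x3},{x1,x3,x4},{x2,x3,x4}} A15={{x4},{x1,x2},{x1,x4},{x2,x3},{x2,x4},{x3,x4},{x1,x2,x3},{x1,x3,x4},{x2,x3,x4}} A23={{x1,x4},{x2,x4},{x3,x4},{x1,x3,x4},{x2,x3,x4}} A24={{x3},{x1,x3},{x2,x3},{x3,x4},{x1,x2,x3},{x1,x3,x4},{x2,x3,x4}} A25={{x2},{x1,x2},{x1,x4},{x2,x3},{x2,x4},{x3,x4},{x1,x2,x3},{x1,x3,x4},{x2,x3,x4}} A34={{x3,x4},{x1,x3,x4},{x2,x3,x4}} A35={{x4},{x1,x4},{x2,x4},{x3,x4},{x1,x3,x4},{x2,x3,x4}} A45={{x2,x3},{x3,x4},{x1,x2,x3},{x1,x3,x4},{x2,x3,x4}}
  A123={{x1,x4},{x2,x4},{x3,x4},{x1,x3,x4},{x2,x3,x4}} A124={{x3},{x1,x3},{x2,x3},{x3,x4},{x1,x2,x3},{x1,x3,x4},{x2,x3,x4}} A125={{x1,x2},{x1,x4},{x2,x3},{x2,x4},{x3,x4},{x1,x2,x3},{x1,x3,x4},{x2,x3,x4}} A134={{x3,x4},{x1,x3,x4},{x2,x3,x4}} A135={{x4},{x1,x4},{x2,x4},{x3,x4},{x1,x3,x4},{x2,x3,x4}} A145={{x2,x3},{x3,x4},{x1,x2,x3},{x1,x3,x4},{x2,x3,x4}} A234={{x3,x4},{x1,x3,x4},{x2,x3,x4}} A235={{x1,x4},{x2,x4},{x3,x4},{x1,x3,x4},{x2,x3,x4}} A245={{x2,x3},{x3,x4},{x1,x2,x3},{x1,x3,x4},{x2,x3,x4}} A345={{x3,x4},{x1,x3,x4},{x2,x3,x4}}
  A1234={{x3,x4},{x1,x3,x4},{x2,x3,x4}} A1235={{x1,x4},{x2,x4},{x3,x4},{x1,x3,x4},{x2,x3,x4}} A1245={{x2,x3},{x3,x4},{x1,x2,x3},{x1,x3,x4},{x2,x3,x4}} A1345={{x3,x4},{x1,x3,x4},{x2,x3,x4}} A2345={{x3,x4},{x1,x3,x4},{x2,x3,x4}}
  A12345={{x3,x4},{x1,x3,x4},{x2,x3,x4}}
C dims 5,10,10,5; δ0: rk_F2 4; δ1: rk_F2 6; δ2: rk_F2 4
Ȟ^0: (5−4)−0=1 ⇒ Z/2
Ȟ^1: (10−6)−4=0 ⇒ 0
Ȟ^2: (10−4)−6=0 ⇒ 0


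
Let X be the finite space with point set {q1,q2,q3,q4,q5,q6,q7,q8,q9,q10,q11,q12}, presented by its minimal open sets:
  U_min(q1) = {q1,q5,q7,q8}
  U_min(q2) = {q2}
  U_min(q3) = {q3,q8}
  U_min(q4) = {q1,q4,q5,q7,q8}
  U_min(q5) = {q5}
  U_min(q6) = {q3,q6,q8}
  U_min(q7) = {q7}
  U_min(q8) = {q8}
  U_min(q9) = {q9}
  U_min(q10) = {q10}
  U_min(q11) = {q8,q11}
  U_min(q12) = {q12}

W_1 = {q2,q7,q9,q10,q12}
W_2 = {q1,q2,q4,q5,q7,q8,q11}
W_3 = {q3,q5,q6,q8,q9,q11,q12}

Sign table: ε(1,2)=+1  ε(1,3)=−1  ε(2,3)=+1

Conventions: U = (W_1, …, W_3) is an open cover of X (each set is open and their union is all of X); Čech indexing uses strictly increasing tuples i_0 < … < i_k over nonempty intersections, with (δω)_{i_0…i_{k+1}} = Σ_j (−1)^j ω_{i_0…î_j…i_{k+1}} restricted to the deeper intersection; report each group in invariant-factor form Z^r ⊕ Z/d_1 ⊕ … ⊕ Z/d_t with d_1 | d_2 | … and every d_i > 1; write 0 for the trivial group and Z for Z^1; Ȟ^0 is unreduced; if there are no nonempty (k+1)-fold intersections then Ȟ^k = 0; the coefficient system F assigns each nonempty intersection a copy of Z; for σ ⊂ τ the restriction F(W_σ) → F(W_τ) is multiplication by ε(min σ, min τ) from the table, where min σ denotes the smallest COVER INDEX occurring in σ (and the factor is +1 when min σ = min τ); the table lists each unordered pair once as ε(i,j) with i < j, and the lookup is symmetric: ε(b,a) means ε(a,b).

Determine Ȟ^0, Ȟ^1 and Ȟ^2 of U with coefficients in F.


nonempty overlaps:
  W12={q2,q7} W13={q9,q12} W23={q5,q8,q11}
C dims 3,3; δ0: rk 3, SNF 1^2·2
degree 0: 3−3−0 = 0 → Ȟ^0 ≅ 0
degree 1: 3−0−3 = 0 plus torsion [2] → Ȟ^1 ≅ Z/2
degree 2: 0−0−0 = 0 → Ȟ^2 ≅ 0

Ȟ^0(U;F) ≅ 0, Ȟ^1(U;F) ≅ Z/2, Ȟ^2(U;F) ≅ 0


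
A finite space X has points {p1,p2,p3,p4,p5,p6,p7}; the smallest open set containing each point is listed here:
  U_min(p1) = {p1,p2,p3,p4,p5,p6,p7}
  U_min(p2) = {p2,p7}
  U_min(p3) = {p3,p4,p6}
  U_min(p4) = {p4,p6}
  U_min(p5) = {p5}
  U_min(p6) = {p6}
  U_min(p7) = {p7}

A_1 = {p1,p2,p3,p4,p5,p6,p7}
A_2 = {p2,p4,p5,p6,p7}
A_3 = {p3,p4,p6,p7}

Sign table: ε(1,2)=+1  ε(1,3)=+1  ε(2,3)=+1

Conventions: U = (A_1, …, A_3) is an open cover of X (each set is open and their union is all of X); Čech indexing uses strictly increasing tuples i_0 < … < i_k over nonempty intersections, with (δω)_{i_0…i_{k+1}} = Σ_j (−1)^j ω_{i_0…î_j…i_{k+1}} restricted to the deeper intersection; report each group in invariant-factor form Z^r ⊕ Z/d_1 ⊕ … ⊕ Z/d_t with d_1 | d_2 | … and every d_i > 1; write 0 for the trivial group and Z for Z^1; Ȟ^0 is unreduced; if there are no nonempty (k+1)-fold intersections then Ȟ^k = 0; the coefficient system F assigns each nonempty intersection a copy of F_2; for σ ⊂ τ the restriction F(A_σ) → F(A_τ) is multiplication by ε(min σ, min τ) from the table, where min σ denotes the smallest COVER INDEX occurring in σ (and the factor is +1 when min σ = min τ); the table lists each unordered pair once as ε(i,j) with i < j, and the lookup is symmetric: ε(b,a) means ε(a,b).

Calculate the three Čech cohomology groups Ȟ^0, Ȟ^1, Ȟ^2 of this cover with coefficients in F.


nonempty intersections:
  A12={p2,p4,p5,p6,p7} A13={p3,p4,p6,p7} A23={p4,p6,p7}
  A123={p4,p6,p7}
C dims 3,3,1; δ0: rk_F2 2; δ1: rk_F2 1
Ȟ^0: (3−2)−0=1 ⇒ Z/2
Ȟ^1: (3−1)−2=0 ⇒ 0
Ȟ^2: (1−0)−1=0 ⇒ 0

Ȟ^0 = Z/2, Ȟ^1 = 0 and Ȟ^2 = 0


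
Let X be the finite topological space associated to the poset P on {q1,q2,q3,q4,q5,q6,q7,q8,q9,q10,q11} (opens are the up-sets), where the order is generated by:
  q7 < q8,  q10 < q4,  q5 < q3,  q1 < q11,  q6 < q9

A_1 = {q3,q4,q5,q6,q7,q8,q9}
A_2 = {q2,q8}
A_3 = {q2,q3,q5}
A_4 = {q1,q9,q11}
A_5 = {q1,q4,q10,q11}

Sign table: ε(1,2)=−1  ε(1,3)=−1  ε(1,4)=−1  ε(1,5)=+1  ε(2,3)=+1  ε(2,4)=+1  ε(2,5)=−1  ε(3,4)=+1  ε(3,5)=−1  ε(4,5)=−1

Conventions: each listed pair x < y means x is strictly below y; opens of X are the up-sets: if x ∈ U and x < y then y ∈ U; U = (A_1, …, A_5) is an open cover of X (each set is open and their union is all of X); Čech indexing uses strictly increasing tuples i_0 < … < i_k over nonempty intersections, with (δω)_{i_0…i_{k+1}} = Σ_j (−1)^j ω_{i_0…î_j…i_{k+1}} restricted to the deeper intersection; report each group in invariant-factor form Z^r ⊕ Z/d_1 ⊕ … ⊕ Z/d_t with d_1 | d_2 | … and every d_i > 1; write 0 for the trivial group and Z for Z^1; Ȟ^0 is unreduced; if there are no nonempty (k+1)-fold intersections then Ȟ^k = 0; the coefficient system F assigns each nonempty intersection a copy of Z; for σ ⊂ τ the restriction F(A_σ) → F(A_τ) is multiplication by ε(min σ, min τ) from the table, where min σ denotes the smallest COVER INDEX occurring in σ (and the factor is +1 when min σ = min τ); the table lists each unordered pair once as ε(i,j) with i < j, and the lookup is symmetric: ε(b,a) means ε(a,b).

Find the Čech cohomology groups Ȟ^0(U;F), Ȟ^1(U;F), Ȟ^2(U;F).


intersection data:
  A12={q8} A13={q3,q5} A14={q9} A15={q4} A23={q2} A45={q1,q11}
C dims 5,6; δ0: rk 4, SNF 1^4
Ȟ^0 = (5 − 4) − 0 = 1, so Ȟ^0 ≅ Z
Ȟ^1 = (6 − 0) − 4 = 2, so Ȟ^1 ≅ Z^2
Ȟ^2 = (0 − 0) − 0 = 0, so Ȟ^2 ≅ 0

Ȟ^0 = Z,  Ȟ^1 = Z^2,  Ȟ^2 = 0


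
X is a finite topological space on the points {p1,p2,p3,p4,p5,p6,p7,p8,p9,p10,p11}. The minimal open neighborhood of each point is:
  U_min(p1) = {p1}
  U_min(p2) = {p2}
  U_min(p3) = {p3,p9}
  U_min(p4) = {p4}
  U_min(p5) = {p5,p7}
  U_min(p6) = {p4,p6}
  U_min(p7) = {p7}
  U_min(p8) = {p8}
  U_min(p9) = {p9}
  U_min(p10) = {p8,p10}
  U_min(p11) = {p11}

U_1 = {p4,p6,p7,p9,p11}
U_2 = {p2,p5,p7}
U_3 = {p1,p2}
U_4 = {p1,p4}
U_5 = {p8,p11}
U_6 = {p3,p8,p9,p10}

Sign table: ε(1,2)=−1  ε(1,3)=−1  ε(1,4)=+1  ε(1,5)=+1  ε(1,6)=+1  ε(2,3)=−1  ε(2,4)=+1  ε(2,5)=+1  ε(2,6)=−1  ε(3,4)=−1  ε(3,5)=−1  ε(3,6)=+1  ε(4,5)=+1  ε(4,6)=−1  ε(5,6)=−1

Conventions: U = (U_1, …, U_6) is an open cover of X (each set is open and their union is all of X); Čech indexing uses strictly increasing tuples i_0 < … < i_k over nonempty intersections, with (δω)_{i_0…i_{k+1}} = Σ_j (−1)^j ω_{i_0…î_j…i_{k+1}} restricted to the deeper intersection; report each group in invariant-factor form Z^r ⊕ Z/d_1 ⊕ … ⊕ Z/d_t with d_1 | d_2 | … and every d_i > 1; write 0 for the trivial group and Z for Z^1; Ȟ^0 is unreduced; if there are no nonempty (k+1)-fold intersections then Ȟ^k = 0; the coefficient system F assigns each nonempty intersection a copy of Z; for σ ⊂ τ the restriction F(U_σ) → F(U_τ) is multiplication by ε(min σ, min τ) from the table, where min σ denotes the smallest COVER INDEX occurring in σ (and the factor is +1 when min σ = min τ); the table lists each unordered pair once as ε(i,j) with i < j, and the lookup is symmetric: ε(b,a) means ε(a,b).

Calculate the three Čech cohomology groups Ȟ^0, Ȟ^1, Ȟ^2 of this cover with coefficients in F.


Ȟ^0(U;F) ≅ 0, Ȟ^1(U;F) ≅ Z ⊕ Z/2 and Ȟ^2(U;F) ≅ 0

nonempty intersections:
  U12={p7} U14={p4} U15={p11} U16={p9} U23={p2} U34={p1} U56={p8}
C dims 6,7; δ0: rk 6, SNF 1^5·2
Ȟ^0: (6−6)−0=0 ⇒ 0
Ȟ^1: (7−0)−6=1 plus torsion [2] ⇒ Z ⊕ Z/2
Ȟ^2: (0−0)−0=0 ⇒ 0


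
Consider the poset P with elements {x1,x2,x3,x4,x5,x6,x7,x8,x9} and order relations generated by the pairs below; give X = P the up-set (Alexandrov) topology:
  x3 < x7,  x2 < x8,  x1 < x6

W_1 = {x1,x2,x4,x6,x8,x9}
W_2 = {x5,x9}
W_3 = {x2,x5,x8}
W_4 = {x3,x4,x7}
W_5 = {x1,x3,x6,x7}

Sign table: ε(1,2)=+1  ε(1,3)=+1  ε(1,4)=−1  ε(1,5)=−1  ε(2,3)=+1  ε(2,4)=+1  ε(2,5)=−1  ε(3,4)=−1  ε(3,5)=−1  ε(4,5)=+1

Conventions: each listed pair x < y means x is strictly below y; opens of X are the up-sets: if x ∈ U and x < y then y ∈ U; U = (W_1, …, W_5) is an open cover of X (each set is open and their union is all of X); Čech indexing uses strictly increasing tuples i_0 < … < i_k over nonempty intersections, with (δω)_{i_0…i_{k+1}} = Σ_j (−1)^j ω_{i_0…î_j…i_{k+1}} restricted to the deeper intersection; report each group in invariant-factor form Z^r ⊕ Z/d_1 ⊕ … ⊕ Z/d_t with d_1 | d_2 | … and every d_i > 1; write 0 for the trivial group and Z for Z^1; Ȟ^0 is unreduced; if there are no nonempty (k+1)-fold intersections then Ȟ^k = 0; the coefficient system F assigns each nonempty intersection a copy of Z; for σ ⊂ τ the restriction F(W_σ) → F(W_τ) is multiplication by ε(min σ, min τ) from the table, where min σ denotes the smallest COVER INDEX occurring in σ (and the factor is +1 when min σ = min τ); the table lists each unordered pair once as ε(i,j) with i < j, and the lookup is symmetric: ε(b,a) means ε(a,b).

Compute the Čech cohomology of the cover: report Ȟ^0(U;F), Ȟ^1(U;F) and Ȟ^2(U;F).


Ȟ^0(U;F) ≅ Z,  Ȟ^1(U;F) ≅ Z^2,  Ȟ^2(U;F) ≅ 0

nerve simplices:
  W12={x9} W13={x2,x8} W14={x4} W15={x1,x6} W23={x5} W45={x3,x7}
C dims 5,6; δ0: rk 4, SNF 1^4
degree 0: 5−4−0 = 1 → Ȟ^0 ≅ Z
degree 1: 6−0−4 = 2 → Ȟ^1 ≅ Z^2
degree 2: 0−0−0 = 0 → Ȟ^2 ≅ 0


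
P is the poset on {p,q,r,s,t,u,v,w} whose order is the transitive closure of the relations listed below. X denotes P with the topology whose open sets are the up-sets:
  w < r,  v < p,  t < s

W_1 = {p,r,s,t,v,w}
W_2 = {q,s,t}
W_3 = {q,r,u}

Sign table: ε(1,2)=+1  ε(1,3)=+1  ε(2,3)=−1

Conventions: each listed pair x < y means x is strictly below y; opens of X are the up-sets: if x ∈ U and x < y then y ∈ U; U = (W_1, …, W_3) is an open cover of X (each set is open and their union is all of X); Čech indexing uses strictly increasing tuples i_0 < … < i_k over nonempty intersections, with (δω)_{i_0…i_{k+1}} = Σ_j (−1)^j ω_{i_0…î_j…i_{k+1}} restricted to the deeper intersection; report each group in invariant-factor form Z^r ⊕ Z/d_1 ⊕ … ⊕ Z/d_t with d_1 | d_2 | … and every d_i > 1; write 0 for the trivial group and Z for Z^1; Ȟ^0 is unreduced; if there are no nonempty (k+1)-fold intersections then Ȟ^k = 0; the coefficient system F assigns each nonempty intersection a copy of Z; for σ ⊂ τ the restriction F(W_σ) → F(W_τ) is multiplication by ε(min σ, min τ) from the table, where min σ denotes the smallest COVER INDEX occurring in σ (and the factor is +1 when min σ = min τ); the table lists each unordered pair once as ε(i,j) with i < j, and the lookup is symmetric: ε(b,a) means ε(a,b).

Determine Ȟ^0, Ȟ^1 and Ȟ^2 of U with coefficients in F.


cover nerve:
  W12={s,t} W13={r} W23={q}
C dims 3,3; δ0: rk 3, SNF 1^2·2
Ȟ^0: (3−3)−0=0 ⇒ 0
Ȟ^1: (3−0)−3=0 plus torsion [2] ⇒ Z/2
Ȟ^2: (0−0)−0=0 ⇒ 0

Ȟ^0(U;F) ≅ 0, Ȟ^1(U;F) ≅ Z/2 and Ȟ^2(U;F) ≅ 0


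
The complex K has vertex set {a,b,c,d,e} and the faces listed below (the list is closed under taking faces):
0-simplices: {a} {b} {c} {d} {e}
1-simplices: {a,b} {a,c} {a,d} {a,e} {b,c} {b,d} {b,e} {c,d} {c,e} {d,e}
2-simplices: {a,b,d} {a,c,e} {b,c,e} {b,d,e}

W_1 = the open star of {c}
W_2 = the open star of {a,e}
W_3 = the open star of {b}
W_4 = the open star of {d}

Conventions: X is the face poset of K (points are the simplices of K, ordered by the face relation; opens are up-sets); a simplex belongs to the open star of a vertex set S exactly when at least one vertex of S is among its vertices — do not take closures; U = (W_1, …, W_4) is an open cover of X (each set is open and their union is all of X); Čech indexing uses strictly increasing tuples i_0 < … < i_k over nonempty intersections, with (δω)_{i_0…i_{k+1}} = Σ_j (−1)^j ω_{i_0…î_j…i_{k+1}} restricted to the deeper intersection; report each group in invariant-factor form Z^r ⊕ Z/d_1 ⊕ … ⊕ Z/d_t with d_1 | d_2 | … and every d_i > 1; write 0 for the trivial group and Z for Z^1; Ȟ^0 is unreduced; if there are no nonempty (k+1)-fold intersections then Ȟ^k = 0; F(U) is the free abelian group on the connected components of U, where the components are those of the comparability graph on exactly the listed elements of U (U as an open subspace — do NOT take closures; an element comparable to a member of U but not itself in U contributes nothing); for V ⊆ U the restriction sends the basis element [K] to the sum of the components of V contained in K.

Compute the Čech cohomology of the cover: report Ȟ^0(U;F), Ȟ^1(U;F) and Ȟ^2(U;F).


nerve of the cover:
  W1={{c},{a,c},{b,c},{c,d},{c,e},{a,c,e},{b,c,e}} W2={{a},{e},{a,b},{a,c},{a,d},{a,e},{b,e},{c,e},{d,e},{a,b,d},{a,c,e},{b,c,e},{b,d,e}} W3={{b},{a,b},{b,c},{b,d},{b,e},{a,b,d},{b,c,e},{b,d,e}} W4={{d},{a,d},{b,d},{c,d},{d,e},{a,b,d},{b,d,e}}
  W12={{a,c},{c,e},{a,c,e},{b,c,e}} W13={{b,c},{b,c,e}} W14={{c,d}} W23={{a,b},{b,e},{a,b,d},{b,c,e},{b,d,e}} W24={{a,d},{d,e},{a,b,d},{b,d,e}} W34={{b,d},{a,b,d},{b,d,e}}
  W123={{b,c,e}} W234={{a,b,d},{b,d,e}}
components per intersection:
  W1: {{c},{a,c},{b,c},{c,d},{c,e},{a,c,e},{b,c,e}}
  W2: {{a},{e},{a,b},{a,c},{a,d},{a,e},{b,e},{c,e},{d,e},{a,b,d},{a,c,e},{b,c,e},{b,d,e}}
  W3: {{b},{a,b},{b,c},{b,d},{b,e},{a,b,d},{b,c,e},{b,d,e}}
  W4: {{d},{a,d},{b,d},{c,d},{d,e},{a,b,d},{b,d,e}}
  W12: {{a,c},{c,e},{a,c,e},{b,c,e}}
  W13: {{b,c},{b,c,e}}
  W14: {{c,d}}
  W23: {{a,b},{a,b,d}} {{b,e},{b,c,e},{b,d,e}}
  W24: {{a,d},{a,b,d}} {{d,e},{b,d,e}}
  W34: {{b,d},{a,b,d},{b,d,e}}
  W123: {{b,c,e}}
  W234: {{a,b,d}} {{b,d,e}}
C dims 4,8,3; δ0: rk 3, SNF 1^3; δ1: rk 3, SNF 1^3
Ȟ^0 = (4 − 3) − 0 = 1, so Ȟ^0 ≅ Z
Ȟ^1 = (8 − 3) − 3 = 2, so Ȟ^1 ≅ Z^2
Ȟ^2 = (3 − 0) − 3 = 0, so Ȟ^2 ≅ 0

Ȟ^0 = Z; Ȟ^1 = Z^2; Ȟ^2 = 0


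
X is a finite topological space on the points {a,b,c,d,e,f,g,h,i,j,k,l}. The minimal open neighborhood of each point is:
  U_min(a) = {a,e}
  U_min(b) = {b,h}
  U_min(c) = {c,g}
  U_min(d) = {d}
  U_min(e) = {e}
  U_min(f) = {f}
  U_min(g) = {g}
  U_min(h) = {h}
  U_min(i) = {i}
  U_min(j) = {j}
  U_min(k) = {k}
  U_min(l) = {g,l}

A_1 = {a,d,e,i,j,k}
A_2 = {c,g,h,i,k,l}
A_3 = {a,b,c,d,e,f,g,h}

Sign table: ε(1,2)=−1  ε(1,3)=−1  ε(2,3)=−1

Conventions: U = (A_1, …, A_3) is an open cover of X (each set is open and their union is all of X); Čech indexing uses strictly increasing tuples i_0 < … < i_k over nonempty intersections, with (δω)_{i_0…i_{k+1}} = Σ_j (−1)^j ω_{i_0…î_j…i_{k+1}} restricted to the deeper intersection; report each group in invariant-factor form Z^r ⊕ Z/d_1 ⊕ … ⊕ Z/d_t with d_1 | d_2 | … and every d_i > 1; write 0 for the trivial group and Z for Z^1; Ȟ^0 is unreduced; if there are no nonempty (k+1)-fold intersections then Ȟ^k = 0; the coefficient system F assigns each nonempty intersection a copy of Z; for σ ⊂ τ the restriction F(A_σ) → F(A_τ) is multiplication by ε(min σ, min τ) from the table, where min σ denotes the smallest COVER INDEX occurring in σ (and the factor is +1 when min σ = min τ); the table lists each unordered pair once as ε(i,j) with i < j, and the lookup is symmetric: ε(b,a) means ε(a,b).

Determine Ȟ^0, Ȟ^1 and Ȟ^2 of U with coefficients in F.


Ȟ^0 ≅ 0, Ȟ^1 ≅ Z/2, Ȟ^2 ≅ 0

nerve of the cover:
  A12={i,k} A13={a,d,e} A23={c,g,h}
C dims 3,3; δ0: rk 3, SNF 1^2·2
Ȟ^0 = (3 − 3) − 0 = 0, so Ȟ^0 ≅ 0
Ȟ^1 = (3 − 0) − 3 = 0 plus torsion [2], so Ȟ^1 ≅ Z/2
Ȟ^2 = (0 − 0) − 0 = 0, so Ȟ^2 ≅ 0


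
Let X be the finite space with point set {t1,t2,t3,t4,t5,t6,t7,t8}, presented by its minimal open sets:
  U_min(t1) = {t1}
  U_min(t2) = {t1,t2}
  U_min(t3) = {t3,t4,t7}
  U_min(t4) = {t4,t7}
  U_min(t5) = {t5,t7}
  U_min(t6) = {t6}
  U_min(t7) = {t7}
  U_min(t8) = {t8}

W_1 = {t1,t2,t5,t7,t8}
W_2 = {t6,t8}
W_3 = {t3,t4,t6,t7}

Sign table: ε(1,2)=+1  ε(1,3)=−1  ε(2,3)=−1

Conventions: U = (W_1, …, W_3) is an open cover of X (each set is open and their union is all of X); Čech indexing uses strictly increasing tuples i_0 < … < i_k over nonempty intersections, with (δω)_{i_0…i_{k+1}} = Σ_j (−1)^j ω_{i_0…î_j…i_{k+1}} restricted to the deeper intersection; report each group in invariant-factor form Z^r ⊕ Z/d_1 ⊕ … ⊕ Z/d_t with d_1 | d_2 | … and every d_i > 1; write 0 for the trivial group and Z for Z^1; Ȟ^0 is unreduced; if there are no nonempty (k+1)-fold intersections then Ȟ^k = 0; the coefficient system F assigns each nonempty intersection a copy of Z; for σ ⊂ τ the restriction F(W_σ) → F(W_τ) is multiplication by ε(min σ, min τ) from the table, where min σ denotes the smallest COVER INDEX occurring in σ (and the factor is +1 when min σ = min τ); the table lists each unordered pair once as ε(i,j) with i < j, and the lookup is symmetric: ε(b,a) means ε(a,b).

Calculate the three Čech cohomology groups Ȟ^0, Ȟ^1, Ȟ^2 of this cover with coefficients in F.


nerve of the cover:
  W12={t8} W13={t7} W23={t6}
C dims 3,3; δ0: rk 2, SNF 1^2
Ȟ^0 = (3 − 2) − 0 = 1, so Ȟ^0 ≅ Z
Ȟ^1 = (3 − 0) − 2 = 1, so Ȟ^1 ≅ Z
Ȟ^2 = (0 − 0) − 0 = 0, so Ȟ^2 ≅ 0

Ȟ^0(U;F) ≅ Z; Ȟ^1(U;F) ≅ Z; Ȟ^2(U;F) ≅ 0


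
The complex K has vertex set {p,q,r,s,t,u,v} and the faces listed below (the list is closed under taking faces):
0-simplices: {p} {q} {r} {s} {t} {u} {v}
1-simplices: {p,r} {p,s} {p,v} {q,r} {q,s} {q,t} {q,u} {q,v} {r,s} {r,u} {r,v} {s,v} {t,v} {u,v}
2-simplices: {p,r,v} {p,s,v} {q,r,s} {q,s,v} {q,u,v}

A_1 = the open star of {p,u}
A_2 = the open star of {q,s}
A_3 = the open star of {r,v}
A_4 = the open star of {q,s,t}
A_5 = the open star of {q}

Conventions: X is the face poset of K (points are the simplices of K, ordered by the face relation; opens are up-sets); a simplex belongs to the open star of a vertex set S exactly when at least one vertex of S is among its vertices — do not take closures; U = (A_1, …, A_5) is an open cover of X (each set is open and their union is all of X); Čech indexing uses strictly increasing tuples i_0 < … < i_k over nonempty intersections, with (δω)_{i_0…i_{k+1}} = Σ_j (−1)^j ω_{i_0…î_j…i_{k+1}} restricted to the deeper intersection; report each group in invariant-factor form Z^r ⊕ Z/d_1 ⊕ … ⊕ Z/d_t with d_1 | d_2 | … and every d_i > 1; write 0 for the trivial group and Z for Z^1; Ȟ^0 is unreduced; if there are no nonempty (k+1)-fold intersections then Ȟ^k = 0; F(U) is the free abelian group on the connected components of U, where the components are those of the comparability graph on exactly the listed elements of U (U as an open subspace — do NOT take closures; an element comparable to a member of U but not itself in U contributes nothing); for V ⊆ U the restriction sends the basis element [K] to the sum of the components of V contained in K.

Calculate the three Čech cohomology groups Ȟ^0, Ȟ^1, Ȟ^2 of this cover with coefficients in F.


nerve simplices:
  A1={{p},{u},{p,r},{p,s},{p,v},{q,u},{r,u},{u,v},{p,r,v},{p,s,v},{q,u,v}} A2={{q},{s},{p,s},{q,r},{q,s},{q,t},{q,u},{q,v},{r,s},{s,v},{p,s,v},{q,r,s},{q,s,v},{q,u,v}} A3={{r},{v},{p,r},{p,v},{q,r},{q,v},{r,s},{r,u},{r,v},{s,v},{t,v},{u,v},{p,r,v},{p,s,v},{q,r,s},{q,s,v},{q,u,v}} A4={{q},{s},{t},{p,s},{q,r},{q,s},{q,t},{q,u},{q,v},{r,s},{s,v},{t,v},{p,s,v},{q,r,s},{q,s,v},{q,u,v}} A5={{q},{q,r},{q,s},{q,t},{q,u},{q,v},{q,r,s},{q,s,v},{q,u,v}}
  A12={{p,s},{q,u},{p,s,v},{q,u,v}} A13={{p,r},{p,v},{r,u},{u,v},{p,r,v},{p,s,v},{q,u,v}} A14={{p,s},{q,u},{p,s,v},{q,u,v}} A15={{q,u},{q,u,v}} A23={{q,r},{q,v},{r,s},{s,v},{p,s,v},{q,r,s},{q,s,v},{q,u,v}} A24={{q},{s},{p,s},{q,r},{q,s},{q,t},{q,u},{q,v},{r,s},{s,v},{p,s,v},{q,r,s},{q,s,v},{q,u,v}} A25={{q},{q,r},{q,s},{q,t},{q,u},{q,v},{q,r,s},{q,s,v},{q,u,v}} A34={{q,r},{q,v},{r,s},{s,v},{t,v},{p,s,v},{q,r,s},{q,s,v},{q,u,v}} A35={{q,r},{q,v},{q,r,s},{q,s,v},{q,u,v}} A45={{q},{q,r},{q,s},{q,t},{q,u},{q,v},{q,r,s},{q,s,v},{q,u,v}}
  A123={{p,s,v},{q,u,v}} A124={{p,s},{q,u},{p,s,v},{q,u,v}} A125={{q,u},{q,u,v}} A134={{p,s,v},{q,u,v}} A135={{q,u,v}} A145={{q,u},{q,u,v}} A234={{q,r},{q,v},{r,s},{s,v},{p,s,v},{q,r,s},{q,s,v},{q,u,v}} A235={{q,r},{q,v},{q,r,s},{q,s,v},{q,u,v}} A245={{q},{q,r},{q,s},{q,t},{q,u},{q,v},{q,r,s},{q,s,v},{q,u,v}} A345={{q,r},{q,v},{q,r,s},{q,s,v},{q,u,v}}
  A1234={{p,s,v},{q,u,v}} A1235={{q,u,v}} A1245={{q,u},{q,u,v}} A1345={{q,u,v}} A2345={{q,r},{q,v},{q,r,s},{q,s,v},{q,u,v}}
  A12345={{q,u,v}}
components per intersection:
  A1: {{p},{p,r},{p,s},{p,v},{p,r,v},{p,s,v}} {{u},{q,u},{r,u},{u,v},{q,u,v}}
  A2: {{q},{s},{p,s},{q,r},{q,s},{q,t},{q,u},{q,v},{r,s},{s,v},{p,s,v},{q,r,s},{q,s,v},{q,u,v}}
  A3: {{r},{v},{p,r},{p,v},{q,r},{q,v},{r,s},{r,u},{r,v},{s,v},{t,v},{u,v},{p,r,v},{p,s,v},{q,r,s},{q,s,v},{q,u,v}}
  A4: {{q},{s},{t},{p,s},{q,r},{q,s},{q,t},{q,u},{q,v},{r,s},{s,v},{t,v},{p,s,v},{q,r,s},{q,s,v},{q,u,v}}
  A5: {{q},{q,r},{q,s},{q,t},{q,u},{q,v},{q,r,s},{q,s,v},{q,u,v}}
  A12: {{p,s},{p,s,v}} {{q,u},{q,u,v}}
  A13: {{p,r},{p,v},{p,r,v},{p,s,v}} {{r,u}} {{u,v},{q,u,v}}
  A14: {{p,s},{p,s,v}} {{q,u},{q,u,v}}
  A15: {{q,u},{q,u,v}}
  A23: {{q,r},{r,s},{q,r,s}} {{q,v},{s,v},{p,s,v},{q,s,v},{q,u,v}}
  A24: {{q},{s},{p,s},{q,r},{q,s},{q,t},{q,u},{q,v},{r,s},{s,v},{p,s,v},{q,r,s},{q,s,v},{q,u,v}}
  A25: {{q},{q,r},{q,s},{q,t},{q,u},{q,v},{q,r,s},{q,s,v},{q,u,v}}
  A34: {{q,r},{r,s},{q,r,s}} {{q,v},{s,v},{p,s,v},{q,s,v},{q,u,v}} {{t,v}}
  A35: {{q,r},{q,r,s}} {{q,v},{q,s,v},{q,u,v}}
  A45: {{q},{q,r},{q,s},{q,t},{q,u},{q,v},{q,r,s},{q,s,v},{q,u,v}}
  A123: {{p,s,v}} {{q,u,v}}
  A124: {{p,s},{p,s,v}} {{q,u},{q,u,v}}
  A125: {{q,u},{q,u,v}}
  A134: {{p,s,v}} {{q,u,v}}
  A135: {{q,u,v}}
  A145: {{q,u},{q,u,v}}
  A234: {{q,r},{r,s},{q,r,s}} {{q,v},{s,v},{p,s,v},{q,s,v},{q,u,v}}
  A235: {{q,r},{q,r,s}} {{q,v},{q,s,v},{q,u,v}}
  A245: {{q},{q,r},{q,s},{q,t},{q,u},{q,v},{q,r,s},{q,s,v},{q,u,v}}
  A345: {{q,r},{q,r,s}} {{q,v},{q,s,v},{q,u,v}}
  A1234: {{p,s,v}} {{q,u,v}}
  A1235: {{q,u,v}}
  A1245: {{q,u},{q,u,v}}
  A1345: {{q,u,v}}
  A2345: {{q,r},{q,r,s}} {{q,v},{q,s,v},{q,u,v}}
  A12345: {{q,u,v}}
C dims 6,18,16,7; δ0: rk 5, SNF 1^5; δ1: rk 10, SNF 1^10; δ2: rk 6, SNF 1^6
degree 0: 6−5−0 = 1 → Ȟ^0 ≅ Z
degree 1: 18−10−5 = 3 → Ȟ^1 ≅ Z^3
degree 2: 16−6−10 = 0 → Ȟ^2 ≅ 0

Ȟ^0 ≅ Z; Ȟ^1 ≅ Z^3; Ȟ^2 ≅ 0


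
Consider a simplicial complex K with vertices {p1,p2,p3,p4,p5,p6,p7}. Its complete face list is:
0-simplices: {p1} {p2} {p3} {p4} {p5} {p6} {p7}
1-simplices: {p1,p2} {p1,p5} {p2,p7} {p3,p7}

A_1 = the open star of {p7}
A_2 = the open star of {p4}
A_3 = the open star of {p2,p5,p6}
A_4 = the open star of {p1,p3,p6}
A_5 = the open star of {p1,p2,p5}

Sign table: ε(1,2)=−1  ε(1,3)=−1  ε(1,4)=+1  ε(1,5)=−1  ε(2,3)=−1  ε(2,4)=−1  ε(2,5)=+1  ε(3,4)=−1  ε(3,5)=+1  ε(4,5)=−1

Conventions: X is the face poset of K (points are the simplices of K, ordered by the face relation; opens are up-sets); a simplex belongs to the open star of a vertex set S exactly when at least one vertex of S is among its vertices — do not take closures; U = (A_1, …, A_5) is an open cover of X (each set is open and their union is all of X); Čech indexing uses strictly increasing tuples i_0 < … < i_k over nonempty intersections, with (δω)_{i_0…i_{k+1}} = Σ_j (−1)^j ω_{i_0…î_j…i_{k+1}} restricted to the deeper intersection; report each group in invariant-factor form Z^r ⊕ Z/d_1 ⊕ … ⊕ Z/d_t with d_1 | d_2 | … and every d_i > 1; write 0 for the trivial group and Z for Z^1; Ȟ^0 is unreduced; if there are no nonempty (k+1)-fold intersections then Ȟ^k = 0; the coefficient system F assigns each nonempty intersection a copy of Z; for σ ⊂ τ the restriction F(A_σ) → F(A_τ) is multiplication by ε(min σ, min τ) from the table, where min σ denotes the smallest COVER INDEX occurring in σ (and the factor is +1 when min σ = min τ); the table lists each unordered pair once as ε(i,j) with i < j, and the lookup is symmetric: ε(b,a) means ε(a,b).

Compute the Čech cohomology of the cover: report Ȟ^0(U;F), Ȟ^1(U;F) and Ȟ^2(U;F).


Ȟ^0 = Z^2,  Ȟ^1 = Z,  Ȟ^2 = 0

nonempty overlaps:
  A1={{p7},{p2,p7},{p3,p7}} A2={{p4}} A3={{p2},{p5},{p6},{p1,p2},{p1,p5},{p2,p7}} A4={{p1},{p3},{p6},{p1,p2},{p1,p5},{p3,p7}} A5={{p1},{p2},{p5},{p1,p2},{p1,p5},{p2,p7}}
  A13={{p2,p7}} A14={{p3,p7}} A15={{p2,p7}} A34={{p6},{p1,p2},{p1,p5}} A35={{p2},{p5},{p1,p2},{p1,p5},{p2,p7}} A45={{p1},{p1,p2},{p1,p5}}
  A135={{p2,p7}} A345={{p1,p2},{p1,p5}}
C dims 5,6,2; δ0: rk 3, SNF 1^3; δ1: rk 2, SNF 1^2
degree 0: 5−3−0 = 2 → Ȟ^0 ≅ Z^2
degree 1: 6−2−3 = 1 → Ȟ^1 ≅ Z
degree 2: 2−0−2 = 0 → Ȟ^2 ≅ 0


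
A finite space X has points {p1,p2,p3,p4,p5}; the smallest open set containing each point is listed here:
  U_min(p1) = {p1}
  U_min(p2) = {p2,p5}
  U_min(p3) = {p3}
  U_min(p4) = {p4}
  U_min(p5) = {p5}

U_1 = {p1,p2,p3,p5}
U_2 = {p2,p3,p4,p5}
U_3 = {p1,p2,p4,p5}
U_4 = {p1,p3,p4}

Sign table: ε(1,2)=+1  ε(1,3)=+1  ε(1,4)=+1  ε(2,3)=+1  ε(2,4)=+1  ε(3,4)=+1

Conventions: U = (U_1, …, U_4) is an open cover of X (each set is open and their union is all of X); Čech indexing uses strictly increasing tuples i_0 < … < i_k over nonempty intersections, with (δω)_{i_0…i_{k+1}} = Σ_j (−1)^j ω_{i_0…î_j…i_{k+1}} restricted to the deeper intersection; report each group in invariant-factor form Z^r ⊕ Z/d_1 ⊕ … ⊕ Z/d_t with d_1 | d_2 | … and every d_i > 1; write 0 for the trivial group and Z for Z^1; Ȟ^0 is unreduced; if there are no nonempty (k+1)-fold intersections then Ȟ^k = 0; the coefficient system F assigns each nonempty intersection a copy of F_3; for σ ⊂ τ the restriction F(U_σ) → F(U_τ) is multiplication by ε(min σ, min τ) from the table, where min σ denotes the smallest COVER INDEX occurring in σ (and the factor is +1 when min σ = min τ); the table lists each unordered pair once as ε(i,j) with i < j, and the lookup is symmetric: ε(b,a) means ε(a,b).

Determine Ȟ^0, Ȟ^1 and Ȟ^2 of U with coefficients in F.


Ȟ^0 = Z/3, Ȟ^1 = 0, Ȟ^2 = Z/3

intersection data:
  U12={p2,p3,p5} U13={p1,p2,p5} U14={p1,p3} U23={p2,p4,p5} U24={p3,p4} U34={p1,p4}
  U123={p2,p5} U124={p3} U134={p1} U234={p4}
C dims 4,6,4; δ0: rk_F3 3; δ1: rk_F3 3
Ȟ^0 = (4 − 3) − 0 = 1, so Ȟ^0 ≅ Z/3
Ȟ^1 = (6 − 3) − 3 = 0, so Ȟ^1 ≅ 0
Ȟ^2 = (4 − 0) − 3 = 1, so Ȟ^2 ≅ Z/3


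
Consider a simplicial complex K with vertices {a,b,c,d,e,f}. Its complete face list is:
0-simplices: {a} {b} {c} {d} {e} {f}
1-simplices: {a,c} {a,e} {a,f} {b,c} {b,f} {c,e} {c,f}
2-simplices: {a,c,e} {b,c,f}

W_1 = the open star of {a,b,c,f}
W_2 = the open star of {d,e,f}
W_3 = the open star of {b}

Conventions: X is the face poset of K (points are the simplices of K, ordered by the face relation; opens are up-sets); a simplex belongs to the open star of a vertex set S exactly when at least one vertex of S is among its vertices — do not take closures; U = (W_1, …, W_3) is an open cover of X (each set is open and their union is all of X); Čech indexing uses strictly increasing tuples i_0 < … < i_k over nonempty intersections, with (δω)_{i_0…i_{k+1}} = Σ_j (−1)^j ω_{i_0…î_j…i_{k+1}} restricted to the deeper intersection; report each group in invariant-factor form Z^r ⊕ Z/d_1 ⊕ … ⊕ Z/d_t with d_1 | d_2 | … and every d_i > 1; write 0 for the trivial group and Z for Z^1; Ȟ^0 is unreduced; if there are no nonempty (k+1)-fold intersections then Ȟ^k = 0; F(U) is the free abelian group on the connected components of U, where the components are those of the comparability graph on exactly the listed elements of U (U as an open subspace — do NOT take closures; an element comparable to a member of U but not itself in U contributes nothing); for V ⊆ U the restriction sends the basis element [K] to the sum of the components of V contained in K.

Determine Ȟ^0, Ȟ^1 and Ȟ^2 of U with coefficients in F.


Ȟ^0 ≅ Z^2; Ȟ^1 ≅ 0; Ȟ^2 ≅ 0

intersection data:
  W1={{a},{b},{c},{f},{a,c},{a,e},{a,f},{b,c},{b,f},{c,e},{c,f},{a,c,e},{b,c,f}} W2={{d},{e},{f},{a,e},{a,f},{b,f},{c,e},{c,f},{a,c,e},{b,c,f}} W3={{b},{b,c},{b,f},{b,c,f}}
  W12={{f},{a,e},{a,f},{b,f},{c,e},{c,f},{a,c,e},{b,c,f}} W13={{b},{b,c},{b,f},{b,c,f}} W23={{b,f},{b,c,f}}
  W123={{b,f},{b,c,f}}
components per intersection:
  W1: {{a},{b},{c},{f},{a,c},{a,e},{a,f},{b,c},{b,f},{c,e},{c,f},{a,c,e},{b,c,f}}
  W2: {{d}} {{e},{a,e},{c,e},{a,c,e}} {{f},{a,f},{b,f},{c,f},{b,c,f}}
  W3: {{b},{b,c},{b,f},{b,c,f}}
  W12: {{f},{a,f},{b,f},{c,f},{b,c,f}} {{a,e},{c,e},{a,c,e}}
  W13: {{b},{b,c},{b,f},{b,c,f}}
  W23: {{b,f},{b,c,f}}
  W123: {{b,f},{b,c,f}}
C dims 5,4,1; δ0: rk 3, SNF 1^3; δ1: rk 1, SNF 1^1
Ȟ^0 = (5 − 3) − 0 = 2, so Ȟ^0 ≅ Z^2
Ȟ^1 = (4 − 1) − 3 = 0, so Ȟ^1 ≅ 0
Ȟ^2 = (1 − 0) − 1 = 0, so Ȟ^2 ≅ 0


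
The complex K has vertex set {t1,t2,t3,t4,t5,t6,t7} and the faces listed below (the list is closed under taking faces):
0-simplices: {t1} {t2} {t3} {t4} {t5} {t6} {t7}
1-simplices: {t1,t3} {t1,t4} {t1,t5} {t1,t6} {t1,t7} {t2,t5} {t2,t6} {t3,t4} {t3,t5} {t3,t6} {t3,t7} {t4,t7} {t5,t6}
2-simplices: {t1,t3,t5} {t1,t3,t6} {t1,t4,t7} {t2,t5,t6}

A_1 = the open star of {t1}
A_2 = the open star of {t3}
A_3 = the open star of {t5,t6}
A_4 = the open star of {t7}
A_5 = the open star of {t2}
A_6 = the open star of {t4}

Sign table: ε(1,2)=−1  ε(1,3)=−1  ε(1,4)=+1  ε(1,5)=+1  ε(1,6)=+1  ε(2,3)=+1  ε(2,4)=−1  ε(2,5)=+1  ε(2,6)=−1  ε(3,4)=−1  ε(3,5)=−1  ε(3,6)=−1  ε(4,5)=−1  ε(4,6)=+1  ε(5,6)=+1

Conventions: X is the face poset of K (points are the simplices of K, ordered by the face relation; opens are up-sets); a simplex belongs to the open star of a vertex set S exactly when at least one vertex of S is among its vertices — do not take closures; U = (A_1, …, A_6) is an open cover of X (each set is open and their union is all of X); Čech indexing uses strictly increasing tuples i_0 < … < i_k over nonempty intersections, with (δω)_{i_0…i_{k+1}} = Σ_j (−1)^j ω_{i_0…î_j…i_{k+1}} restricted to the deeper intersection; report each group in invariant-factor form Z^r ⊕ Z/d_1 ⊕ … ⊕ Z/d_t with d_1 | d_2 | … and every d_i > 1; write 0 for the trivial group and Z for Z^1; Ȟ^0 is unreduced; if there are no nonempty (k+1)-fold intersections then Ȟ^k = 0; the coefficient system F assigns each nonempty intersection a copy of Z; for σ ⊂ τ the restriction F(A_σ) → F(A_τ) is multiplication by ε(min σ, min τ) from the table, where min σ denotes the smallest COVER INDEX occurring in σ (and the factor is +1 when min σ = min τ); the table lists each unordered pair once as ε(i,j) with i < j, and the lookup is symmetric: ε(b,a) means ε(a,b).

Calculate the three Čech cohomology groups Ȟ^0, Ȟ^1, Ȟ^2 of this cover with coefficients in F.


Ȟ^0 = Z, Ȟ^1 = Z^2 and Ȟ^2 = 0

nonempty intersections:
  A1={{t1},{t1,t3},{t1,t4},{t1,t5},{t1,t6},{t1,t7},{t1,t3,t5},{t1,t3,t6},{t1,t4,t7}} A2={{t3},{t1,t3},{t3,t4},{t3,t5},{t3,t6},{t3,t7},{t1,t3,t5},{t1,t3,t6}} A3={{t5},{t6},{t1,t5},{t1,t6},{t2,t5},{t2,t6},{t3,t5},{t3,t6},{t5,t6},{t1,t3,t5},{t1,t3,t6},{t2,t5,t6}} A4={{t7},{t1,t7},{t3,t7},{t4,t7},{t1,t4,t7}} A5={{t2},{t2,t5},{t2,t6},{t2,t5,t6}} A6={{t4},{t1,t4},{t3,t4},{t4,t7},{t1,t4,t7}}
  A12={{t1,t3},{t1,t3,t5},{t1,t3,t6}} A13={{t1,t5},{t1,t6},{t1,t3,t5},{t1,t3,t6}} A14={{t1,t7},{t1,t4,t7}} A16={{t1,t4},{t1,t4,t7}} A23={{t3,t5},{t3,t6},{t1,t3,t5},{t1,t3,t6}} A24={{t3,t7}} A26={{t3,t4}} A35={{t2,t5},{t2,t6},{t2,t5,t6}} A46={{t4,t7},{t1,t4,t7}}
  A123={{t1,t3,t5},{t1,t3,t6}} A146={{t1,t4,t7}}
C dims 6,9,2; δ0: rk 5, SNF 1^5; δ1: rk 2, SNF 1^2
Ȟ^0: (6−5)−0=1 ⇒ Z
Ȟ^1: (9−2)−5=2 ⇒ Z^2
Ȟ^2: (2−0)−2=0 ⇒ 0


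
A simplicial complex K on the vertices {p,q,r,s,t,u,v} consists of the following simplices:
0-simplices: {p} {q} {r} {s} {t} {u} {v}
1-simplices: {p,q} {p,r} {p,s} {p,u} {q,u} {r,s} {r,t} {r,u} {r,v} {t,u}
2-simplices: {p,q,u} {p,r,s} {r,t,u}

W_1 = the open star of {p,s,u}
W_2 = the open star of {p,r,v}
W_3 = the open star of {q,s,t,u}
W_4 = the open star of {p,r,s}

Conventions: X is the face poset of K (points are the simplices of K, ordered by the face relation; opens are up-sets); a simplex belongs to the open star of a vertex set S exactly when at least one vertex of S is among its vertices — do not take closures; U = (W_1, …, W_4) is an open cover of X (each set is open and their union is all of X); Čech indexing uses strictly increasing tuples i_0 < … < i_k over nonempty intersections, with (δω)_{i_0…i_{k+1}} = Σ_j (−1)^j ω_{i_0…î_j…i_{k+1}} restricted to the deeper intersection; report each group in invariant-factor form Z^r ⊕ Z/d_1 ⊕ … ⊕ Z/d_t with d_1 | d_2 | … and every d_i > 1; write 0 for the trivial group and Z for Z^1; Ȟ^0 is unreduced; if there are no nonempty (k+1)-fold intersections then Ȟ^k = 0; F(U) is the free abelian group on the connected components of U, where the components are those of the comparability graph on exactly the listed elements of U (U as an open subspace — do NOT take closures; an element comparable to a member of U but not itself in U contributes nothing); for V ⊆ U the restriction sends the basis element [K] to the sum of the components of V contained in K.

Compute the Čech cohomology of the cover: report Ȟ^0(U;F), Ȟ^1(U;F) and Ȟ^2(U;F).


Ȟ^0 = Z,  Ȟ^1 = Z,  Ȟ^2 = 0

intersection data:
  W1={{p},{s},{u},{p,q},{p,r},{p,s},{p,u},{q,u},{r,s},{r,u},{t,u},{p,q,u},{p,r,s},{r,t,u}} W2={{p},{r},{v},{p,q},{p,r},{p,s},{p,u},{r,s},{r,t},{r,u},{r,v},{p,q,u},{p,r,s},{r,t,u}} W3={{q},{s},{t},{u},{p,q},{p,s},{p,u},{q,u},{r,s},{r,t},{r,u},{t,u},{p,q,u},{p,r,s},{r,t,u}} W4={{p},{r},{s},{p,q},{p,r},{p,s},{p,u},{r,s},{r,t},{r,u},{r,v},{p,q,u},{p,r,s},{r,t,u}}
  W12={{p},{p,q},{p,r},{p,s},{p,u},{r,s},{r,u},{p,q,u},{p,r,s},{r,t,u}} W13={{s},{u},{p,q},{p,s},{p,u},{q,u},{r,s},{r,u},{t,u},{p,q,u},{p,r,s},{r,t,u}} W14={{p},{s},{p,q},{p,r},{p,s},{p,u},{r,s},{r,u},{p,q,u},{p,r,s},{r,t,u}} W23={{p,q},{p,s},{p,u},{r,s},{r,t},{r,u},{p,q,u},{p,r,s},{r,t,u}} W24={{p},{r},{p,q},{p,r},{p,s},{p,u},{r,s},{r,t},{r,u},{r,v},{p,q,u},{p,r,s},{r,t,u}} W34={{s},{p,q},{p,s},{p,u},{r,s},{r,t},{r,u},{p,q,u},{p,r,s},{r,t,u}}
  W123={{p,q},{p,s},{p,u},{r,s},{r,u},{p,q,u},{p,r,s},{r,t,u}} W124={{p},{p,q},{p,r},{p,s},{p,u},{r,s},{r,u},{p,q,u},{p,r,s},{r,t,u}} W134={{s},{p,q},{p,s},{p,u},{r,s},{r,u},{p,q,u},{p,r,s},{r,t,u}} W234={{p,q},{p,s},{p,u},{r,s},{r,t},{r,u},{p,q,u},{p,r,s},{r,t,u}}
  W1234={{p,q},{p,s},{p,u},{r,s},{r,u},{p,q,u},{p,r,s},{r,t,u}}
components per intersection:
  W1: {{p},{s},{u},{p,q},{p,r},{p,s},{p,u},{q,u},{r,s},{r,u},{t,u},{p,q,u},{p,r,s},{r,t,u}}
  W2: {{p},{r},{v},{p,q},{p,r},{p,s},{p,u},{r,s},{r,t},{r,u},{r,v},{p,q,u},{p,r,s},{r,t,u}}
  W3: {{q},{t},{u},{p,q},{p,u},{q,u},{r,t},{r,u},{t,u},{p,q,u},{r,t,u}} {{s},{p,s},{r,s},{p,r,s}}
  W4: {{p},{r},{s},{p,q},{p,r},{p,s},{p,u},{r,s},{r,t},{r,u},{r,v},{p,q,u},{p,r,s},{r,t,u}}
  W12: {{p},{p,q},{p,r},{p,s},{p,u},{r,s},{p,q,u},{p,r,s}} {{r,u},{r,t,u}}
  W13: {{s},{p,s},{r,s},{p,r,s}} {{u},{p,q},{p,u},{q,u},{r,u},{t,u},{p,q,u},{r,t,u}}
  W14: {{p},{s},{p,q},{p,r},{p,s},{p,u},{r,s},{p,q,u},{p,r,s}} {{r,u},{r,t,u}}
  W23: {{p,q},{p,u},{p,q,u}} {{p,s},{r,s},{p,r,s}} {{r,t},{r,u},{r,t,u}}
  W24: {{p},{r},{p,q},{p,r},{p,s},{p,u},{r,s},{r,t},{r,u},{r,v},{p,q,u},{p,r,s},{r,t,u}}
  W34: {{s},{p,s},{r,s},{p,r,s}} {{p,q},{p,u},{p,q,u}} {{r,t},{r,u},{r,t,u}}
  W123: {{p,q},{p,u},{p,q,u}} {{p,s},{r,s},{p,r,s}} {{r,u},{r,t,u}}
  W124: {{p},{p,q},{p,r},{p,s},{p,u},{r,s},{p,q,u},{p,r,s}} {{r,u},{r,t,u}}
  W134: {{s},{p,s},{r,s},{p,r,s}} {{p,q},{p,u},{p,q,u}} {{r,u},{r,t,u}}
  W234: {{p,q},{p,u},{p,q,u}} {{p,s},{r,s},{p,r,s}} {{r,t},{r,u},{r,t,u}}
  W1234: {{p,q},{p,u},{p,q,u}} {{p,s},{r,s},{p,r,s}} {{r,u},{r,t,u}}
C dims 5,13,11,3; δ0: rk 4, SNF 1^4; δ1: rk 8, SNF 1^8; δ2: rk 3, SNF 1^3
Ȟ^0 = (5 − 4) − 0 = 1, so Ȟ^0 ≅ Z
Ȟ^1 = (13 − 8) − 4 = 1, so Ȟ^1 ≅ Z
Ȟ^2 = (11 − 3) − 8 = 0, so Ȟ^2 ≅ 0
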